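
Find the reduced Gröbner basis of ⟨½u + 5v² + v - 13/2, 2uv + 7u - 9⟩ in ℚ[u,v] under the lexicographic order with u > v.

The reduced Gröbner basis is the canonical form of the ideal for this ordering.

f_1 = ½u + 5v² + v - 13/2, LT = u.
f_2 = 2uv + 7u - 9, LT = uv.

S(f_1,f_2): lcm = uv. S = -7/2u + 10v³ + 2v² - 13v + 9/2.
  leading term u: subtract (-7)·f_1 from -7/2u + 10v³ + 2v² - 13v + 9/2 → 10v³ + 37v² - 6v - 41
  leading term v³: no divisor's leading term divides it; move 10v³ to the remainder.
  leading term v²: no divisor's leading term divides it; move 37v² to the remainder.
  leading term v: no divisor's leading term divides it; move -6v to the remainder.
  leading term 1: no divisor's leading term divides it; move -41 to the remainder.
  remainder 10v³ + 37v² - 6v - 41 ≠ 0; add g_3 = 10v³ + 37v² - 6v - 41 to the basis.

The other S-polynomials (S(f_1,g_3), S(f_2,g_3)) all reduce to 0 modulo the current basis, so we have a Gröbner basis.
Inter-reduce: drop elements whose leading term is divisible by another's, tail-reduce, and make monic.

G = {u + 10v² + 2v - 13, v³ + 37/10v² - ⅗v - 41/10}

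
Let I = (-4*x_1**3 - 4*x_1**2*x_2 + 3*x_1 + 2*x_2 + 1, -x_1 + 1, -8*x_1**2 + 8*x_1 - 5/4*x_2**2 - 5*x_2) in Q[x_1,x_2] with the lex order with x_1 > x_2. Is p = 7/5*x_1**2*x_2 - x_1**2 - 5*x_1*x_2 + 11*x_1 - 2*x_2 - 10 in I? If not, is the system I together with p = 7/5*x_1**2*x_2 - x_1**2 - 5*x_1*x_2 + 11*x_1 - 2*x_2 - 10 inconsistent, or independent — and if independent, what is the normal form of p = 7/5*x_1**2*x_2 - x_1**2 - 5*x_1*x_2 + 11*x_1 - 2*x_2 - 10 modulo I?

First compute the reduced Gröbner basis of I by Buchberger's algorithm.
f_1 = -4*x_1**3 - 4*x_1**2*x_2 + 3*x_1 + 2*x_2 + 1, LT = x_1**3.
f_2 = -x_1 + 1, LT = x_1.
f_3 = -8*x_1**2 + 8*x_1 - 5/4*x_2**2 - 5*x_2, LT = x_1**2.

S(f_1,f_2): lcm = x_1**3. S = x_1**2*x_2 + x_1**2 - 3/4*x_1 - 1/2*x_2 - 1/4.
  reduce S modulo (f_1, f_2, f_3):
  remainder 1/2*x_2 ≠ 0; add h_4 = 1/2*x_2 to the basis.

The other S-polynomials (S(f_1,f_3), S(f_2,f_3), S(f_1,h_4), S(f_2,h_4), S(f_3,h_4)) all reduce to 0 modulo the current basis, so we have a Gröbner basis.
Inter-reduce: drop elements whose leading term is divisible by another's, tail-reduce, and make monic.
Reduced Gröbner basis: {x_1 - 1, x_2}.
Label its elements g_1 = x_1 - 1, g_2 = x_2.

Reduce p = 7/5*x_1**2*x_2 - x_1**2 - 5*x_1*x_2 + 11*x_1 - 2*x_2 - 10 modulo G:
  leading term x_1**2*x_2: subtract (7/5*x_1*x_2)·g_1 from 7/5*x_1**2*x_2 - x_1**2 - 5*x_1*x_2 + 11*x_1 - 2*x_2 - 10 → -x_1**2 - 18/5*x_1*x_2 + 11*x_1 - 2*x_2 - 10
  leading term x_1**2: subtract (-x_1)·g_1 from -x_1**2 - 18/5*x_1*x_2 + 11*x_1 - 2*x_2 - 10 → -18/5*x_1*x_2 + 10*x_1 - 2*x_2 - 10
  leading term x_1*x_2: subtract (-18/5*x_2)·g_1 from -18/5*x_1*x_2 + 10*x_1 - 2*x_2 - 10 → 10*x_1 - 28/5*x_2 - 10
  leading term x_1: subtract (10)·g_1 from 10*x_1 - 28/5*x_2 - 10 → -28/5*x_2
  leading term x_2: subtract (-28/5)·g_2 from -28/5*x_2 → 0
  normal form = 0.
Since the normal form is 0, p ∈ I.

7/5*x_1**2*x_2 - x_1**2 - 5*x_1*x_2 + 11*x_1 - 2*x_2 - 10 lies in I (it reduces to 0).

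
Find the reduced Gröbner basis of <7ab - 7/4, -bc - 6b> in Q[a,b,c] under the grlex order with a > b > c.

G = {ab - 1/4, c + 6}

f_1 = 7ab - 7/4, LT = ab.
f_2 = -bc - 6b, LT = bc.

S(f_1,f_2): lcm = abc. S = -6ab - 1/4c.
  leading term ab: subtract (-6/7)·f_1 from -6ab - 1/4c → -1/4c - 3/2
  leading term c: no divisor's leading term divides it; move -1/4c to the remainder.
  leading term 1: no divisor's leading term divides it; move -3/2 to the remainder.
  remainder -1/4c - 3/2 ≠ 0; add g_3 = -1/4c - 3/2 to the basis.

The other S-polynomials (S(f_1,g_3), S(f_2,g_3)) all reduce to 0 modulo the current basis, so we have a Gröbner basis.
Inter-reduce: drop elements whose leading term is divisible by another's, tail-reduce, and make monic.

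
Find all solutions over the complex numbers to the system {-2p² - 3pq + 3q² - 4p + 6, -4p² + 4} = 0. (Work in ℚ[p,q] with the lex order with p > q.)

Compute a lex Gröbner basis by Buchberger's algorithm.
f_1 = -2p² - 3pq - 4p + 3q² + 6, LT = p².
f_2 = -4p² + 4, LT = p².

S(f_1,f_2): lcm = p². S = 3/2pq + 2p - 3/2q² - 2.
  leading term pq: no divisor's leading term divides it; move 3/2pq to the remainder.
  leading term p: no divisor's leading term divides it; move 2p to the remainder.
  leading term q²: no divisor's leading term divides it; move -3/2q² to the remainder.
  leading term 1: no divisor's leading term divides it; move -2 to the remainder.
  remainder 3/2pq + 2p - 3/2q² - 2 ≠ 0; add h_3 = 3/2pq + 2p - 3/2q² - 2 to the basis.

S(f_1,h_3): lcm = p²q. S = -4/3p² + 5/2pq² + 2pq + 4/3p - 3/2q³ - 3q.
  leading term p²: subtract (⅔)·f_1 from -4/3p² + 5/2pq² + 2pq + 4/3p - 3/2q³ - 3q → 5/2pq² + 4pq + 4p - 3/2q³ - 2q² - 3q - 4
  leading term pq²: subtract (5/3q)·h_3 from 5/2pq² + 4pq + 4p - 3/2q³ - 2q² - 3q - 4 → ⅔pq + 4p + q³ - 2q² + ⅓q - 4
  leading term pq: subtract (4/9)·h_3 from ⅔pq + 4p + q³ - 2q² + ⅓q - 4 → 28/9p + q³ - 4/3q² + ⅓q - 28/9
  leading term p: no divisor's leading term divides it; move 28/9p to the remainder.
  leading term q³: no divisor's leading term divides it; move q³ to the remainder.
  leading term q²: no divisor's leading term divides it; move -4/3q² to the remainder.
  leading term q: no divisor's leading term divides it; move ⅓q to the remainder.
  leading term 1: no divisor's leading term divides it; move -28/9 to the remainder.
  remainder 28/9p + q³ - 4/3q² + ⅓q - 28/9 ≠ 0; add h_4 = 28/9p + q³ - 4/3q² + ⅓q - 28/9 to the basis.

S(f_1,h_4): lcm = p². S = -9/28pq³ + 3/7pq² + 39/28pq + 3p - 3/2q² - 3.
  leading term pq³: subtract (-3/14q²)·h_3 from -9/28pq³ + 3/7pq² + 39/28pq + 3p - 3/2q² - 3 → 6/7pq² + 39/28pq + 3p - 9/28q⁴ - 27/14q² - 3
  leading term pq²: subtract (4/7q)·h_3 from 6/7pq² + 39/28pq + 3p - 9/28q⁴ - 27/14q² - 3 → ¼pq + 3p - 9/28q⁴ + 6/7q³ - 27/14q² + 8/7q - 3
  leading term pq: subtract (⅙)·h_3 from ¼pq + 3p - 9/28q⁴ + 6/7q³ - 27/14q² + 8/7q - 3 → 8/3p - 9/28q⁴ + 6/7q³ - 47/28q² + 8/7q - 8/3
  leading term p: subtract (6/7)·h_4 from 8/3p - 9/28q⁴ + 6/7q³ - 47/28q² + 8/7q - 8/3 → -9/28q⁴ - 15/28q² + 6/7q
  leading term q⁴: no divisor's leading term divides it; move -9/28q⁴ to the remainder.
  leading term q²: no divisor's leading term divides it; move -15/28q² to the remainder.
  leading term q: no divisor's leading term divides it; move 6/7q to the remainder.
  remainder -9/28q⁴ - 15/28q² + 6/7q ≠ 0; add h_5 = -9/28q⁴ - 15/28q² + 6/7q to the basis.

The other S-polynomials (S(f_2,h_3), S(f_2,h_4), S(h_3,h_4), S(f_1,h_5), S(f_2,h_5), S(h_3,h_5), S(h_4,h_5)) all reduce to 0 modulo the current basis, so we have a Gröbner basis.
Inter-reduce: drop elements whose leading term is divisible by another's, tail-reduce, and make monic.
Reduced Gröbner basis: {p + 9/28q³ - 3/7q² + 3/28q - 1, q⁴ + 5/3q² - 8/3q}.

Elimination: the polynomial q⁴ + 5/3q² - 8/3q lies in the elimination ideal for q, so q ∈ {0, 1, -1/2 - sqrt(87)*I/6, -1/2 + sqrt(87)*I/6}. For each such q, the remaining basis elements (now univariate) give the rest of the solution.
  q = 0: the earlier basis element becomes p - 1 = 0, giving p = 1 — point (1, 0).
  q = 1: the earlier basis element becomes p - 1 = 0, giving p = 1 — point (1, 1).
  q = -1/2 - sqrt(87)*I/6: the earlier basis element becomes p + 1 = 0, giving p = -1 — point (-1, -1/2 - sqrt(87)*I/6).
  q = -1/2 + sqrt(87)*I/6: the earlier basis element becomes p + 1 = 0, giving p = -1 — point (-1, -1/2 + sqrt(87)*I/6).
Each listed point satisfies every original equation (direct substitution).

{(1, 0), (1, 1), (-1, -1/2 - sqrt(87)*I/6), (-1, -1/2 + sqrt(87)*I/6)}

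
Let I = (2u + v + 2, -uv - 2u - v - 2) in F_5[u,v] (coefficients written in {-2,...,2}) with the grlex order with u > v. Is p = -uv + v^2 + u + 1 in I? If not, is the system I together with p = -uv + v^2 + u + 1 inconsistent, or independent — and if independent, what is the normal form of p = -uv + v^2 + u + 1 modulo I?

First compute the reduced Gröbner basis of I by Buchberger's algorithm.
f_1 = 2u + v + 2, LT = u.
f_2 = -uv - 2u - v - 2, LT = uv.

S(f_1,f_2): lcm = uv. S = -2v^2 - 2u - 2.
  leading term v^2: no divisor's leading term divides it; move -2v^2 to the remainder.
  leading term u: subtract (-1)·f_1 from -2u - 2 → v
  leading term v: no divisor's leading term divides it; move v to the remainder.
  remainder -2v^2 + v ≠ 0; add h_3 = -2v^2 + v to the basis.

The other S-polynomials (S(f_1,h_3), S(f_2,h_3)) all reduce to 0 modulo the current basis, so we have a Gröbner basis.
Inter-reduce: drop elements whose leading term is divisible by another's, tail-reduce, and make monic.
Reduced Gröbner basis: {v^2 + 2v, u - 2v + 1}.
Label its elements g_1 = v^2 + 2v, g_2 = u - 2v + 1.

Reduce p = -uv + v^2 + u + 1 modulo G:
  leading term uv: subtract (-v)·g_2 from -uv + v^2 + u + 1 → -v^2 + u + v + 1
  leading term v^2: subtract (-1)·g_1 from -v^2 + u + v + 1 → u - 2v + 1
  leading term u: subtract (1)·g_2 from u - 2v + 1 → 0
  normal form = 0.
Since the normal form is 0, p ∈ I.

-uv + v^2 + u + 1 lies in I (it reduces to 0).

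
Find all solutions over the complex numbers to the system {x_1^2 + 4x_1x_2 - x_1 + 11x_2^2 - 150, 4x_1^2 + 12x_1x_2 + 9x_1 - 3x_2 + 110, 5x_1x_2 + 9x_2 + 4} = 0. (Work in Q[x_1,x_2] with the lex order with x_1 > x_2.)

Compute a lex Gröbner basis by Buchberger's algorithm.
f_1 = x_1^2 + 4x_1x_2 - x_1 + 11x_2^2 - 150, LT = x_1^2.
f_2 = 4x_1^2 + 12x_1x_2 + 9x_1 - 3x_2 + 110, LT = x_1^2.
f_3 = 5x_1x_2 + 9x_2 + 4, LT = x_1x_2.

S(f_1,f_2): lcm = x_1^2. S = x_1x_2 - 13/4x_1 + 11x_2^2 + 3/4x_2 - 355/2.
  reduce S modulo (f_1, f_2, f_3):
  remainder -13/4x_1 + 11x_2^2 - 21/20x_2 - 1783/10 ≠ 0; add h_4 = -13/4x_1 + 11x_2^2 - 21/20x_2 - 1783/10 to the basis.

S(f_1,f_3): lcm = x_1^2x_2. S = 4x_1x_2^2 - 14/5x_1x_2 - 4/5x_1 + 11x_2^3 - 150x_2.
  reduce S modulo (f_1, f_2, f_3, h_4):
  remainder 11x_2^3 - 644/65x_2^2 - 48068/325x_2 + 14992/325 ≠ 0; add h_5 = 11x_2^3 - 644/65x_2^2 - 48068/325x_2 + 14992/325 to the basis.

S(f_2,f_3): lcm = x_1^2x_2. S = 3x_1x_2^2 + 9/20x_1x_2 - 4/5x_1 - 3/4x_2^2 + 55/2x_2.
  reduce S modulo (f_1, f_2, f_3, h_4, h_5):
  remainder -2303/260x_2^2 + 31913/1300x_2 + 14147/325 ≠ 0; add h_6 = -2303/260x_2^2 + 31913/1300x_2 + 14147/325 to the basis.

S(f_1,h_4): lcm = x_1^2. S = 44/13x_1x_2^2 + 239/65x_1x_2 - 3631/65x_1 + 11x_2^2 - 150.
  reduce S modulo (f_1, f_2, f_3, h_4, h_5, h_6):
  remainder -163043/325x_2 + 652172/325 ≠ 0; add h_7 = -163043/325x_2 + 652172/325 to the basis.

The other S-polynomials (S(f_2,h_4), S(f_3,h_4), S(f_1,h_5), S(f_2,h_5), S(f_3,h_5), S(h_4,h_5), S(f_1,h_6), S(f_2,h_6), S(f_3,h_6), S(h_4,h_6), S(h_5,h_6), S(f_1,h_7), S(f_2,h_7), S(f_3,h_7), S(h_4,h_7), S(h_5,h_7), S(h_6,h_7)) all reduce to 0 modulo the current basis, so we have a Gröbner basis.
Inter-reduce: drop elements whose leading term is divisible by another's, tail-reduce, and make monic.
Reduced Gröbner basis: {x_1 + 2, x_2 - 4}.

A lex Gröbner basis eliminates variables successively. Here x_2 - 4 depends only on x_2, with roots {4}; lifting each root through the earlier basis elements recovers the full solutions.
  x_2 = 4: the earlier basis element becomes x_1 + 2 = 0, giving x_1 = -2 — point (-2, 4).

{(-2, 4)}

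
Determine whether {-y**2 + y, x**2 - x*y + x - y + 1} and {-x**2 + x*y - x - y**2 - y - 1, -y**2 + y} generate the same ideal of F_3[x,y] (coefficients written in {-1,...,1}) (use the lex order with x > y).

Yes, the ideals are equal.

Two ideals are equal iff their reduced Gröbner bases coincide (the reduced basis is unique for a fixed ordering).
Buchberger on the first generating set:
f_1 = -y**2 + y, LT = y**2.
f_2 = x**2 - x*y + x - y + 1, LT = x**2.

The S-polynomials (S(f_1,f_2)) all reduce to 0 modulo the current basis, so we have a Gröbner basis.
Inter-reduce: drop elements whose leading term is divisible by another's, tail-reduce, and make monic.
Reduced Gröbner basis: {x**2 - x*y + x - y + 1, y**2 - y}.

Buchberger on the second generating set:
h_1 = -x**2 + x*y - x - y**2 - y - 1, LT = x**2.
h_2 = -y**2 + y, LT = y**2.

The S-polynomials (S(h_1,h_2)) all reduce to 0 modulo the current basis, so we have a Gröbner basis.
Inter-reduce: drop elements whose leading term is divisible by another's, tail-reduce, and make monic.
Reduced Gröbner basis: {x**2 - x*y + x - y + 1, y**2 - y}.

Same reduced basis, so the two generating sets span the same ideal.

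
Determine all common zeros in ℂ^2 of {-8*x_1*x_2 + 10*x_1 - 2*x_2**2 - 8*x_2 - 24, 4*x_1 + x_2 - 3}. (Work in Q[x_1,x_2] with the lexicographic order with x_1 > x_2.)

{(1, -1)}

Compute a lex Gröbner basis by Buchberger's algorithm.
f_1 = -8*x_1*x_2 + 10*x_1 - 2*x_2**2 - 8*x_2 - 24, LT = x_1*x_2.
f_2 = 4*x_1 + x_2 - 3, LT = x_1.

S(f_1,f_2): lcm = x_1*x_2. S = -5/4*x_1 + 7/4*x_2 + 3.
  leading term x_1: subtract (-5/16)·f_2 from -5/4*x_1 + 7/4*x_2 + 3 → 33/16*x_2 + 33/16
  leading term x_2: no divisor's leading term divides it; move 33/16*x_2 to the remainder.
  leading term 1: no divisor's leading term divides it; move 33/16 to the remainder.
  remainder 33/16*x_2 + 33/16 ≠ 0; add h_3 = 33/16*x_2 + 33/16 to the basis.

S(f_1,h_3): lcm = x_1*x_2. S = -9/4*x_1 + 1/4*x_2**2 + x_2 + 3.
  leading term x_1: subtract (-9/16)·f_2 from -9/4*x_1 + 1/4*x_2**2 + x_2 + 3 → 1/4*x_2**2 + 25/16*x_2 + 21/16
  leading term x_2**2: subtract (4/33*x_2)·h_3 from 1/4*x_2**2 + 25/16*x_2 + 21/16 → 21/16*x_2 + 21/16
  leading term x_2: subtract (7/11)·h_3 from 21/16*x_2 + 21/16 → 0
  remainder 0.

S(f_2,h_3): leading monomials are coprime, so the S-polynomial reduces to 0 (Buchberger's first criterion).
Every S-polynomial of the final basis reduces to 0, so we have a Gröbner basis.
Inter-reduce: drop elements whose leading term is divisible by another's, tail-reduce, and make monic.
Reduced Gröbner basis: {x_1 - 1, x_2 + 1}.

Elimination: the polynomial x_2 + 1 lies in the elimination ideal for x_2, so x_2 ∈ {-1}. For each such x_2, the remaining basis elements (now univariate) give the rest of the solution.
  x_2 = -1: the earlier basis element becomes x_1 - 1 = 0, giving x_1 = 1 — point (1, -1).
Check: every point annihilates each of the original generators.
Zero-dimensionality of the ideal guarantees finitely many solutions over ℂ.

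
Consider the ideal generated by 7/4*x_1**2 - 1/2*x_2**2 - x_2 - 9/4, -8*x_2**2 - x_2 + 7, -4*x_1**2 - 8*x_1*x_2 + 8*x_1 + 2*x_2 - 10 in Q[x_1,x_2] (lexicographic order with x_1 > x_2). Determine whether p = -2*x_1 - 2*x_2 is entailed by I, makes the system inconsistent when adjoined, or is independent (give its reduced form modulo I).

First compute the reduced Gröbner basis of I by Buchberger's algorithm.
f_1 = 7/4*x_1**2 - 1/2*x_2**2 - x_2 - 9/4, LT = x_1**2.
f_2 = -8*x_2**2 - x_2 + 7, LT = x_2**2.
f_3 = -4*x_1**2 - 8*x_1*x_2 + 8*x_1 + 2*x_2 - 10, LT = x_1**2.

S(f_1,f_3): lcm = x_1**2. S = -2*x_1*x_2 + 2*x_1 - 2/7*x_2**2 - 1/14*x_2 - 53/14.
  leading term x_1*x_2: no divisor's leading term divides it; move -2*x_1*x_2 to the remainder.
  leading term x_1: no divisor's leading term divides it; move 2*x_1 to the remainder.
  leading term x_2**2: subtract (1/28)·f_2 from -2/7*x_2**2 - 1/14*x_2 - 53/14 → -1/28*x_2 - 113/28
  leading term x_2: no divisor's leading term divides it; move -1/28*x_2 to the remainder.
  leading term 1: no divisor's leading term divides it; move -113/28 to the remainder.
  remainder -2*x_1*x_2 + 2*x_1 - 1/28*x_2 - 113/28 ≠ 0; add h_4 = -2*x_1*x_2 + 2*x_1 - 1/28*x_2 - 113/28 to the basis.

S(f_1,h_4): lcm = x_1**2*x_2. S = x_1**2 - 1/56*x_1*x_2 - 113/56*x_1 - 2/7*x_2**3 - 4/7*x_2**2 - 9/7*x_2.
  leading term x_1**2: subtract (4/7)·f_1 from x_1**2 - 1/56*x_1*x_2 - 113/56*x_1 - 2/7*x_2**3 - 4/7*x_2**2 - 9/7*x_2 → -1/56*x_1*x_2 - 113/56*x_1 - 2/7*x_2**3 - 2/7*x_2**2 - 5/7*x_2 + 9/7
  leading term x_1*x_2: subtract (1/112)·h_4 from -1/56*x_1*x_2 - 113/56*x_1 - 2/7*x_2**3 - 2/7*x_2**2 - 5/7*x_2 + 9/7 → -57/28*x_1 - 2/7*x_2**3 - 2/7*x_2**2 - 2239/3136*x_2 + 4145/3136
  leading term x_1: no divisor's leading term divides it; move -57/28*x_1 to the remainder.
  leading term x_2**3: subtract (1/28*x_2)·f_2 from -2/7*x_2**3 - 2/7*x_2**2 - 2239/3136*x_2 + 4145/3136 → -1/4*x_2**2 - 3023/3136*x_2 + 4145/3136
  leading term x_2**2: subtract (1/32)·f_2 from -1/4*x_2**2 - 3023/3136*x_2 + 4145/3136 → -2925/3136*x_2 + 3459/3136
  leading term x_2: no divisor's leading term divides it; move -2925/3136*x_2 to the remainder.
  leading term 1: no divisor's leading term divides it; move 3459/3136 to the remainder.
  remainder -57/28*x_1 - 2925/3136*x_2 + 3459/3136 ≠ 0; add h_5 = -57/28*x_1 - 2925/3136*x_2 + 3459/3136 to the basis.

S(f_2,h_4): lcm = x_1*x_2**2. S = 9/8*x_1*x_2 - 7/8*x_1 - 1/56*x_2**2 - 113/56*x_2.
  leading term x_1*x_2: subtract (-9/16)·h_4 from 9/8*x_1*x_2 - 7/8*x_1 - 1/56*x_2**2 - 113/56*x_2 → 1/4*x_1 - 1/56*x_2**2 - 913/448*x_2 - 1017/448
  leading term x_1: subtract (-7/57)·h_5 from 1/4*x_1 - 1/56*x_2**2 - 913/448*x_2 - 1017/448 → -1/56*x_2**2 - 9161/4256*x_2 - 9085/4256
  leading term x_2**2: subtract (1/448)·f_2 from -1/56*x_2**2 - 9161/4256*x_2 - 9085/4256 → -18303/8512*x_2 - 18303/8512
  leading term x_2: no divisor's leading term divides it; move -18303/8512*x_2 to the remainder.
  leading term 1: no divisor's leading term divides it; move -18303/8512 to the remainder.
  remainder -18303/8512*x_2 - 18303/8512 ≠ 0; add h_6 = -18303/8512*x_2 - 18303/8512 to the basis.

The other S-polynomials (S(f_1,f_2), S(f_2,f_3), S(f_3,h_4), S(f_1,h_5), S(f_2,h_5), S(f_3,h_5), S(h_4,h_5), S(f_1,h_6), S(f_2,h_6), S(f_3,h_6), S(h_4,h_6), S(h_5,h_6)) all reduce to 0 modulo the current basis, so we have a Gröbner basis.
Inter-reduce: drop elements whose leading term is divisible by another's, tail-reduce, and make monic.
Reduced Gröbner basis: {x_1 - 1, x_2 + 1}.
Label its elements g_1 = x_1 - 1, g_2 = x_2 + 1.

Reduce p = -2*x_1 - 2*x_2 modulo G:
  leading term x_1: subtract (-2)·g_1 from -2*x_1 - 2*x_2 → -2*x_2 - 2
  leading term x_2: subtract (-2)·g_2 from -2*x_2 - 2 → 0
  normal form = 0.
Since the normal form is 0, p ∈ I.

-2*x_1 - 2*x_2 lies in I (it reduces to 0).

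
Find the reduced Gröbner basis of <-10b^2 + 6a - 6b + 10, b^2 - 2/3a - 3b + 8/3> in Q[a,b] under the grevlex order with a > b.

G = {b^2 + 33b - 34, a + 54b - 55}

f_1 = -10b^2 + 6a - 6b + 10, LT = b^2.
f_2 = b^2 - 2/3a - 3b + 8/3, LT = b^2.

S(f_1,f_2): lcm = b^2. S = 1/15a + 18/5b - 11/3.
  leading term a: no divisor's leading term divides it; move 1/15a to the remainder.
  leading term b: no divisor's leading term divides it; move 18/5b to the remainder.
  leading term 1: no divisor's leading term divides it; move -11/3 to the remainder.
  remainder 1/15a + 18/5b - 11/3 ≠ 0; add g_3 = 1/15a + 18/5b - 11/3 to the basis.

The other S-polynomials (S(f_1,g_3), S(f_2,g_3)) all reduce to 0 modulo the current basis, so we have a Gröbner basis.
Inter-reduce: drop elements whose leading term is divisible by another's, tail-reduce, and make monic.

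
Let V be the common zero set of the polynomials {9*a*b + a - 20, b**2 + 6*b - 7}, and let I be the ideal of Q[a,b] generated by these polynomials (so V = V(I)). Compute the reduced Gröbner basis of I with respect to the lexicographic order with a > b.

Buchberger's algorithm terminates because the ascending chain of leading-term ideals stabilizes.

f_1 = 9*a*b + a - 20, LT = a*b.
f_2 = b**2 + 6*b - 7, LT = b**2.

S(f_1,f_2): lcm = a*b**2. S = -53/9*a*b + 7*a - 20/9*b.
  leading term a*b: subtract (-53/81)·f_1 from -53/9*a*b + 7*a - 20/9*b → 620/81*a - 20/9*b - 1060/81
  leading term a: no divisor's leading term divides it; move 620/81*a to the remainder.
  leading term b: no divisor's leading term divides it; move -20/9*b to the remainder.
  leading term 1: no divisor's leading term divides it; move -1060/81 to the remainder.
  remainder 620/81*a - 20/9*b - 1060/81 ≠ 0; add g_3 = 620/81*a - 20/9*b - 1060/81 to the basis.

The other S-polynomials (S(f_1,g_3), S(f_2,g_3)) all reduce to 0 modulo the current basis, so we have a Gröbner basis.
Inter-reduce: drop elements whose leading term is divisible by another's, tail-reduce, and make monic.

G = {a - 9/31*b - 53/31, b**2 + 6*b - 7}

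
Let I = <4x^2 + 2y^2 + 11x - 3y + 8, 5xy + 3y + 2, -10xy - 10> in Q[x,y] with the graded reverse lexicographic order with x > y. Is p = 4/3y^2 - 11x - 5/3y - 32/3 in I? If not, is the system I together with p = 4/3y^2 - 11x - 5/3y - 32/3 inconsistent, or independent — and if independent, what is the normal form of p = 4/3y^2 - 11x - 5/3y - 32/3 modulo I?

4/3y^2 - 11x - 5/3y - 32/3 lies in I (it reduces to 0).

First compute the reduced Gröbner basis of I by Buchberger's algorithm.
f_1 = 4x^2 + 2y^2 + 11x - 3y + 8, LT = x^2.
f_2 = 5xy + 3y + 2, LT = xy.
f_3 = -10xy - 10, LT = xy.

S(f_1,f_2): lcm = x^2y. S = 1/2y^3 + 43/20xy - 3/4y^2 - 2/5x + 2y.
  leading term y^3: no divisor's leading term divides it; move 1/2y^3 to the remainder.
  leading term xy: subtract (43/100)·f_2 from 43/20xy - 3/4y^2 - 2/5x + 2y → -3/4y^2 - 2/5x + 71/100y - 43/50
  leading term y^2: no divisor's leading term divides it; move -3/4y^2 to the remainder.
  leading term x: no divisor's leading term divides it; move -2/5x to the remainder.
  leading term y: no divisor's leading term divides it; move 71/100y to the remainder.
  leading term 1: no divisor's leading term divides it; move -43/50 to the remainder.
  remainder 1/2y^3 - 3/4y^2 - 2/5x + 71/100y - 43/50 ≠ 0; add h_4 = 1/2y^3 - 3/4y^2 - 2/5x + 71/100y - 43/50 to the basis.

S(f_1,f_3): lcm = x^2y. S = 1/2y^3 + 11/4xy - 3/4y^2 - x + 2y.
  leading term y^3: subtract (1)·h_4 from 1/2y^3 + 11/4xy - 3/4y^2 - x + 2y → 11/4xy - 3/5x + 129/100y + 43/50
  leading term xy: subtract (11/20)·f_2 from 11/4xy - 3/5x + 129/100y + 43/50 → -3/5x - 9/25y - 6/25
  leading term x: no divisor's leading term divides it; move -3/5x to the remainder.
  leading term y: no divisor's leading term divides it; move -9/25y to the remainder.
  leading term 1: no divisor's leading term divides it; move -6/25 to the remainder.
  remainder -3/5x - 9/25y - 6/25 ≠ 0; add h_5 = -3/5x - 9/25y - 6/25 to the basis.

S(f_2,f_3): lcm = xy. S = 3/5y - 3/5.
  leading term y: no divisor's leading term divides it; move 3/5y to the remainder.
  leading term 1: no divisor's leading term divides it; move -3/5 to the remainder.
  remainder 3/5y - 3/5 ≠ 0; add h_6 = 3/5y - 3/5 to the basis.

The other S-polynomials (S(f_1,h_4), S(f_2,h_4), S(f_3,h_4), S(f_1,h_5), S(f_2,h_5), S(f_3,h_5), S(h_4,h_5), S(f_1,h_6), S(f_2,h_6), S(f_3,h_6), S(h_4,h_6), S(h_5,h_6)) all reduce to 0 modulo the current basis, so we have a Gröbner basis.
Inter-reduce: drop elements whose leading term is divisible by another's, tail-reduce, and make monic.
Reduced Gröbner basis: {x + 1, y - 1}.
Label its elements g_1 = x + 1, g_2 = y - 1.

Reduce p = 4/3y^2 - 11x - 5/3y - 32/3 modulo G:
  leading term y^2: subtract (4/3y)·g_2 from 4/3y^2 - 11x - 5/3y - 32/3 → -11x - 1/3y - 32/3
  leading term x: subtract (-11)·g_1 from -11x - 1/3y - 32/3 → -1/3y + 1/3
  leading term y: subtract (-1/3)·g_2 from -1/3y + 1/3 → 0
  normal form = 0.
Since the normal form is 0, p ∈ I.

Ideal membership is decidable via reduction modulo a Gröbner basis.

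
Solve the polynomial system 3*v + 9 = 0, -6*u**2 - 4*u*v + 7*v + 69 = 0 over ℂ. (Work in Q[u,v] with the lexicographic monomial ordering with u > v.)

Compute a lex Gröbner basis by Buchberger's algorithm.
f_1 = 3*v + 9, LT = v.
f_2 = -6*u**2 - 4*u*v + 7*v + 69, LT = u**2.

The S-polynomials (S(f_1,f_2)) all reduce to 0 modulo the current basis, so we have a Gröbner basis.
Inter-reduce: drop elements whose leading term is divisible by another's, tail-reduce, and make monic.
Reduced Gröbner basis: {u**2 - 2*u - 8, v + 3}.

Elimination: the polynomial v + 3 lies in the elimination ideal for v, so v ∈ {-3}. For each such v, the remaining basis elements (now univariate) give the rest of the solution.
  v = -3: the earlier basis element becomes u**2 - 2*u - 8 = 0, giving u = -2, 4 — points (-2, -3), (4, -3).

{(-2, -3), (4, -3)}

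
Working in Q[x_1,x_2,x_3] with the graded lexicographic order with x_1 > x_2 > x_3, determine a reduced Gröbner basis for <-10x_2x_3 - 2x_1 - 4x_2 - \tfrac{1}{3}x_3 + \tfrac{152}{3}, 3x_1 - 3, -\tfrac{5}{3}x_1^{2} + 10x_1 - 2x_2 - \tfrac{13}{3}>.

G = {x_1 - 1, x_2 - 2, x_3 - 2}

Buchberger's algorithm terminates because the ascending chain of leading-term ideals stabilizes.

f_1 = -10x_2x_3 - 2x_1 - 4x_2 - \tfrac{1}{3}x_3 + \tfrac{152}{3}, LT = x_2x_3.
f_2 = 3x_1 - 3, LT = x_1.
f_3 = -\tfrac{5}{3}x_1^{2} + 10x_1 - 2x_2 - \tfrac{13}{3}, LT = x_1^{2}.

S(f_2,f_3): lcm = x_1^{2}. S = 5x_1 - \tfrac{6}{5}x_2 - \tfrac{13}{5}.
  leading term x_1: subtract (\tfrac{5}{3})·f_2 from 5x_1 - \tfrac{6}{5}x_2 - \tfrac{13}{5} → -\tfrac{6}{5}x_2 + \tfrac{12}{5}
  leading term x_2: no divisor's leading term divides it; move -\tfrac{6}{5}x_2 to the remainder.
  leading term 1: no divisor's leading term divides it; move \tfrac{12}{5} to the remainder.
  remainder -\tfrac{6}{5}x_2 + \tfrac{12}{5} ≠ 0; add g_4 = -\tfrac{6}{5}x_2 + \tfrac{12}{5} to the basis.

S(f_1,g_4): lcm = x_2x_3. S = \tfrac{1}{5}x_1 + \tfrac{2}{5}x_2 + \tfrac{61}{30}x_3 - \tfrac{76}{15}.
  leading term x_1: subtract (\tfrac{1}{15})·f_2 from \tfrac{1}{5}x_1 + \tfrac{2}{5}x_2 + \tfrac{61}{30}x_3 - \tfrac{76}{15} → \tfrac{2}{5}x_2 + \tfrac{61}{30}x_3 - \tfrac{73}{15}
  leading term x_2: subtract (-\tfrac{1}{3})·g_4 from \tfrac{2}{5}x_2 + \tfrac{61}{30}x_3 - \tfrac{73}{15} → \tfrac{61}{30}x_3 - \tfrac{61}{15}
  leading term x_3: no divisor's leading term divides it; move \tfrac{61}{30}x_3 to the remainder.
  leading term 1: no divisor's leading term divides it; move -\tfrac{61}{15} to the remainder.
  remainder \tfrac{61}{30}x_3 - \tfrac{61}{15} ≠ 0; add g_5 = \tfrac{61}{30}x_3 - \tfrac{61}{15} to the basis.

The other S-polynomials (S(f_1,f_2), S(f_1,f_3), S(f_2,g_4), S(f_3,g_4), S(f_1,g_5), S(f_2,g_5), S(f_3,g_5), S(g_4,g_5)) all reduce to 0 modulo the current basis, so we have a Gröbner basis.
Inter-reduce: drop elements whose leading term is divisible by another's, tail-reduce, and make monic.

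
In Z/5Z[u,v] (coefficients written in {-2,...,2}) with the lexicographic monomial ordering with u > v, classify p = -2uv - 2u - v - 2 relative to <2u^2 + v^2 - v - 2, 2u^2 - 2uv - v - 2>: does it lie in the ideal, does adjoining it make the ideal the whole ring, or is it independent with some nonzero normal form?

-2uv - 2u - v - 2 is independent of I; its normal form modulo I is -2u + v^2 - v - 2.

First compute the reduced Gröbner basis of I by Buchberger's algorithm.
f_1 = 2u^2 + v^2 - v - 2, LT = u^2.
f_2 = 2u^2 - 2uv - v - 2, LT = u^2.

S(f_1,f_2): lcm = u^2. S = uv - 2v^2.
  reduce S modulo (f_1, f_2):
  remainder uv - 2v^2 ≠ 0; add h_3 = uv - 2v^2 to the basis.

S(f_1,h_3): lcm = u^2v. S = 2uv^2 - 2v^3 + 2v^2 - v.
  reduce S modulo (f_1, f_2, h_3):
  remainder 2v^3 + 2v^2 - v ≠ 0; add h_4 = 2v^3 + 2v^2 - v to the basis.

The other S-polynomials (S(f_2,h_3), S(f_1,h_4), S(f_2,h_4), S(h_3,h_4)) all reduce to 0 modulo the current basis, so we have a Gröbner basis.
Inter-reduce: drop elements whose leading term is divisible by another's, tail-reduce, and make monic.
Reduced Gröbner basis: {u^2 - 2v^2 + 2v - 1, uv - 2v^2, v^3 + v^2 + 2v}.
Label its elements g_1 = u^2 - 2v^2 + 2v - 1, g_2 = uv - 2v^2, g_3 = v^3 + v^2 + 2v.

Reduce p = -2uv - 2u - v - 2 modulo G:
  leading term uv: subtract (-2)·g_2 from -2uv - 2u - v - 2 → -2u + v^2 - v - 2
  leading term u: no divisor's leading term divides it; move -2u to the remainder.
  leading term v^2: no divisor's leading term divides it; move v^2 to the remainder.
  leading term v: no divisor's leading term divides it; move -v to the remainder.
  leading term 1: no divisor's leading term divides it; move -2 to the remainder.
  normal form = -2u + v^2 - v - 2.
The normal form is nonzero, so p ∉ I. Since p minus its normal form lies in I, I + (p) = I + (r) where r = -2u + v^2 - v - 2; decide whether this ideal is the whole ring.
Run Buchberger on G together with r (pairs among the g_i already reduce to 0 since G is a Gröbner basis):
g_1 = u^2 - 2v^2 + 2v - 1, LT = u^2.
g_2 = uv - 2v^2, LT = uv.
g_3 = v^3 + v^2 + 2v, LT = v^3.
r = -2u + v^2 - v - 2, LT = u.

S(g_1,r): lcm = u^2. S = -2uv^2 + 2uv - u - 2v^2 + 2v - 1.
  reduce S modulo (g_1, g_2, g_3, r):
  remainder -2v^2 - 2v ≠ 0; add m_5 = -2v^2 - 2v to the basis.

S(g_2,r): lcm = uv. S = -2v^3 - v.
  reduce S modulo (g_1, g_2, g_3, r, m_5):
  remainder v ≠ 0; add m_6 = v to the basis.

The other S-polynomials (S(g_1,g_2), S(g_1,g_3), S(g_2,g_3), S(g_3,r), S(g_1,m_5), S(g_2,m_5), S(g_3,m_5), S(r,m_5), S(g_1,m_6), S(g_2,m_6), S(g_3,m_6), S(r,m_6), S(m_5,m_6)) all reduce to 0 modulo the current basis, so we have a Gröbner basis.
Inter-reduce: drop elements whose leading term is divisible by another's, tail-reduce, and make monic.
Reduced Gröbner basis: {u + 1, v}.
The reduced Gröbner basis of I + (p) is {u + 1, v} ≠ {1}, a proper ideal, so the enlarged system stays consistent: p is independent of I, with normal form -2u + v^2 - v - 2.

Ideal membership is decidable via reduction modulo a Gröbner basis.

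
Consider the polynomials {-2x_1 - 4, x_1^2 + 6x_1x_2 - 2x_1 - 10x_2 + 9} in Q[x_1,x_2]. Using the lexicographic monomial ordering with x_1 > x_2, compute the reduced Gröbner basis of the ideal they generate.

G = {x_1 + 2, x_2 - 17/22}

f_1 = -2x_1 - 4, LT = x_1.
f_2 = x_1^2 + 6x_1x_2 - 2x_1 - 10x_2 + 9, LT = x_1^2.

S(f_1,f_2): lcm = x_1^2. S = -6x_1x_2 + 4x_1 + 10x_2 - 9.
  reduce S modulo (f_1, f_2):
  remainder 22x_2 - 17 ≠ 0; add g_3 = 22x_2 - 17 to the basis.

The other S-polynomials (S(f_1,g_3), S(f_2,g_3)) all reduce to 0 modulo the current basis, so we have a Gröbner basis.
Inter-reduce: drop elements whose leading term is divisible by another's, tail-reduce, and make monic.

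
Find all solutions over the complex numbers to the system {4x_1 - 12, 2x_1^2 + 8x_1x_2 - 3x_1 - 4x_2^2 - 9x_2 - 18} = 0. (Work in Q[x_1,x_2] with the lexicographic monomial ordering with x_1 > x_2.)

Compute a lex Gröbner basis by Buchberger's algorithm.
f_1 = 4x_1 - 12, LT = x_1.
f_2 = 2x_1^2 + 8x_1x_2 - 3x_1 - 4x_2^2 - 9x_2 - 18, LT = x_1^2.

S(f_1,f_2): lcm = x_1^2. S = -4x_1x_2 - 3/2x_1 + 2x_2^2 + 9/2x_2 + 9.
  leading term x_1x_2: subtract (-x_2)·f_1 from -4x_1x_2 - 3/2x_1 + 2x_2^2 + 9/2x_2 + 9 → -3/2x_1 + 2x_2^2 - 15/2x_2 + 9
  leading term x_1: subtract (-3/8)·f_1 from -3/2x_1 + 2x_2^2 - 15/2x_2 + 9 → 2x_2^2 - 15/2x_2 + 9/2
  leading term x_2^2: no divisor's leading term divides it; move 2x_2^2 to the remainder.
  leading term x_2: no divisor's leading term divides it; move -15/2x_2 to the remainder.
  leading term 1: no divisor's leading term divides it; move 9/2 to the remainder.
  remainder 2x_2^2 - 15/2x_2 + 9/2 ≠ 0; add h_3 = 2x_2^2 - 15/2x_2 + 9/2 to the basis.

The other S-polynomials (S(f_1,h_3), S(f_2,h_3)) all reduce to 0 modulo the current basis, so we have a Gröbner basis.
Inter-reduce: drop elements whose leading term is divisible by another's, tail-reduce, and make monic.
Reduced Gröbner basis: {x_1 - 3, x_2^2 - 15/4x_2 + 9/4}.

Since the basis is lex-ordered, x_2^2 - 15/4x_2 + 9/4 is univariate in x_2. Its roots are {3/4, 3}. Back-substituting each root into the other basis elements fixes the other coordinates.
  x_2 = 3/4: the earlier basis element becomes x_1 - 3 = 0, giving x_1 = 3 — point (3, 3/4).
  x_2 = 3: the earlier basis element becomes x_1 - 3 = 0, giving x_1 = 3 — point (3, 3).
Check: every point annihilates each of the original generators.

{(3, 3/4), (3, 3)}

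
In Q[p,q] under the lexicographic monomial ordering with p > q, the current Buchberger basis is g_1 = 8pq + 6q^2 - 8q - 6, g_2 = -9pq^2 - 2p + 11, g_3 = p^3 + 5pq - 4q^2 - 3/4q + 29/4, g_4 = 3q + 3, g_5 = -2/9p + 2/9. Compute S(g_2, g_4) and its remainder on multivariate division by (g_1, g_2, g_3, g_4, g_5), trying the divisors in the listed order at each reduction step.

lcm(LM(g_2), LM(g_4)) = pq^2.
S = (lcm/LT(g_2))·g_2 − (lcm/LT(g_4))·g_4 = -pq + 2/9p - 11/9.
Reduce S modulo (g_1, g_2, g_3, g_4, g_5) in that order:
  leading term pq: subtract (-1/8)·g_1 from -pq + 2/9p - 11/9 → 2/9p + 3/4q^2 - q - 71/36
  leading term p: subtract (-1)·g_5 from 2/9p + 3/4q^2 - q - 71/36 → 3/4q^2 - q - 7/4
  leading term q^2: subtract (1/4q)·g_4 from 3/4q^2 - q - 7/4 → -7/4q - 7/4
  leading term q: subtract (-7/12)·g_4 from -7/4q - 7/4 → 0
The remainder is 0, so this S-polynomial contributes no new basis element.

S(g_2, g_4) = -pq + 2/9p - 11/9; remainder on division = 0.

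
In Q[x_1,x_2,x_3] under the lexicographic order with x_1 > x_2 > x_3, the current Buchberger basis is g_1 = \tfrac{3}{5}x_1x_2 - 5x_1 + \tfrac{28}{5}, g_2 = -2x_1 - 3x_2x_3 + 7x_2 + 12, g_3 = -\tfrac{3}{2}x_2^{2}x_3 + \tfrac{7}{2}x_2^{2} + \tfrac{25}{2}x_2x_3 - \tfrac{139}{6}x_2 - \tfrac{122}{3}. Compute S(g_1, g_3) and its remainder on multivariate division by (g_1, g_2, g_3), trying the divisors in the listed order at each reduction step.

S(g_1, g_3) = \tfrac{7}{3}x_1x_2^{2} - \tfrac{139}{9}x_1x_2 - \tfrac{244}{9}x_1 + \tfrac{28}{3}x_2x_3; remainder on division = 0.

lcm(LM(g_1), LM(g_3)) = x_1x_2^{2}x_3.
S = (lcm/LT(g_1))·g_1 − (lcm/LT(g_3))·g_3 = \tfrac{7}{3}x_1x_2^{2} - \tfrac{139}{9}x_1x_2 - \tfrac{244}{9}x_1 + \tfrac{28}{3}x_2x_3.
Reduce S modulo (g_1, g_2, g_3) in that order:
  leading term x_1x_2^{2}: subtract (\tfrac{35}{9}x_2)·g_1 from \tfrac{7}{3}x_1x_2^{2} - \tfrac{139}{9}x_1x_2 - \tfrac{244}{9}x_1 + \tfrac{28}{3}x_2x_3 → 4x_1x_2 - \tfrac{244}{9}x_1 + \tfrac{28}{3}x_2x_3 - \tfrac{196}{9}x_2
  leading term x_1x_2: subtract (\tfrac{20}{3})·g_1 from 4x_1x_2 - \tfrac{244}{9}x_1 + \tfrac{28}{3}x_2x_3 - \tfrac{196}{9}x_2 → \tfrac{56}{9}x_1 + \tfrac{28}{3}x_2x_3 - \tfrac{196}{9}x_2 - \tfrac{112}{3}
  leading term x_1: subtract (-\tfrac{28}{9})·g_2 from \tfrac{56}{9}x_1 + \tfrac{28}{3}x_2x_3 - \tfrac{196}{9}x_2 - \tfrac{112}{3} → 0
The remainder is 0, so this S-polynomial contributes no new basis element.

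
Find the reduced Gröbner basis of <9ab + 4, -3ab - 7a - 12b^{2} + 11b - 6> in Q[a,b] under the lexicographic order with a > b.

f_1 = 9ab + 4, LT = ab.
f_2 = -3ab - 7a - 12b^{2} + 11b - 6, LT = ab.

S(f_1,f_2): lcm = ab. S = -\tfrac{7}{3}a - 4b^{2} + \tfrac{11}{3}b - \tfrac{14}{9}.
  leading term a: no divisor's leading term divides it; move -\tfrac{7}{3}a to the remainder.
  leading term b^{2}: no divisor's leading term divides it; move -4b^{2} to the remainder.
  leading term b: no divisor's leading term divides it; move \tfrac{11}{3}b to the remainder.
  leading term 1: no divisor's leading term divides it; move -\tfrac{14}{9} to the remainder.
  remainder -\tfrac{7}{3}a - 4b^{2} + \tfrac{11}{3}b - \tfrac{14}{9} ≠ 0; add g_3 = -\tfrac{7}{3}a - 4b^{2} + \tfrac{11}{3}b - \tfrac{14}{9} to the basis.

S(f_1,g_3): lcm = ab. S = -\tfrac{12}{7}b^{3} + \tfrac{11}{7}b^{2} - \tfrac{2}{3}b + \tfrac{4}{9}.
  leading term b^{3}: no divisor's leading term divides it; move -\tfrac{12}{7}b^{3} to the remainder.
  leading term b^{2}: no divisor's leading term divides it; move \tfrac{11}{7}b^{2} to the remainder.
  leading term b: no divisor's leading term divides it; move -\tfrac{2}{3}b to the remainder.
  leading term 1: no divisor's leading term divides it; move \tfrac{4}{9} to the remainder.
  remainder -\tfrac{12}{7}b^{3} + \tfrac{11}{7}b^{2} - \tfrac{2}{3}b + \tfrac{4}{9} ≠ 0; add g_4 = -\tfrac{12}{7}b^{3} + \tfrac{11}{7}b^{2} - \tfrac{2}{3}b + \tfrac{4}{9} to the basis.

S(f_2,g_3): lcm = ab. S = \tfrac{7}{3}a - \tfrac{12}{7}b^{3} + \tfrac{39}{7}b^{2} - \tfrac{13}{3}b + 2.
  leading term a: subtract (-1)·g_3 from \tfrac{7}{3}a - \tfrac{12}{7}b^{3} + \tfrac{39}{7}b^{2} - \tfrac{13}{3}b + 2 → -\tfrac{12}{7}b^{3} + \tfrac{11}{7}b^{2} - \tfrac{2}{3}b + \tfrac{4}{9}
  leading term b^{3}: subtract (1)·g_4 from -\tfrac{12}{7}b^{3} + \tfrac{11}{7}b^{2} - \tfrac{2}{3}b + \tfrac{4}{9} → 0
  remainder 0.

S(f_1,g_4): lcm = ab^{3}. S = \tfrac{11}{12}ab^{2} - \tfrac{7}{18}ab + \tfrac{7}{27}a + \tfrac{4}{9}b^{2}.
  leading term ab^{2}: subtract (\tfrac{11}{108}b)·f_1 from \tfrac{11}{12}ab^{2} - \tfrac{7}{18}ab + \tfrac{7}{27}a + \tfrac{4}{9}b^{2} → -\tfrac{7}{18}ab + \tfrac{7}{27}a + \tfrac{4}{9}b^{2} - \tfrac{11}{27}b
  leading term ab: subtract (-\tfrac{7}{162})·f_1 from -\tfrac{7}{18}ab + \tfrac{7}{27}a + \tfrac{4}{9}b^{2} - \tfrac{11}{27}b → \tfrac{7}{27}a + \tfrac{4}{9}b^{2} - \tfrac{11}{27}b + \tfrac{14}{81}
  leading term a: subtract (-\tfrac{1}{9})·g_3 from \tfrac{7}{27}a + \tfrac{4}{9}b^{2} - \tfrac{11}{27}b + \tfrac{14}{81} → 0
  remainder 0.

S(f_2,g_4): lcm = ab^{3}. S = \tfrac{13}{4}ab^{2} - \tfrac{7}{18}ab + \tfrac{7}{27}a + 4b^{4} - \tfrac{11}{3}b^{3} + 2b^{2}.
  leading term ab^{2}: subtract (\tfrac{13}{36}b)·f_1 from \tfrac{13}{4}ab^{2} - \tfrac{7}{18}ab + \tfrac{7}{27}a + 4b^{4} - \tfrac{11}{3}b^{3} + 2b^{2} → -\tfrac{7}{18}ab + \tfrac{7}{27}a + 4b^{4} - \tfrac{11}{3}b^{3} + 2b^{2} - \tfrac{13}{9}b
  leading term ab: subtract (-\tfrac{7}{162})·f_1 from -\tfrac{7}{18}ab + \tfrac{7}{27}a + 4b^{4} - \tfrac{11}{3}b^{3} + 2b^{2} - \tfrac{13}{9}b → \tfrac{7}{27}a + 4b^{4} - \tfrac{11}{3}b^{3} + 2b^{2} - \tfrac{13}{9}b + \tfrac{14}{81}
  leading term a: subtract (-\tfrac{1}{9})·g_3 from \tfrac{7}{27}a + 4b^{4} - \tfrac{11}{3}b^{3} + 2b^{2} - \tfrac{13}{9}b + \tfrac{14}{81} → 4b^{4} - \tfrac{11}{3}b^{3} + \tfrac{14}{9}b^{2} - \tfrac{28}{27}b
  leading term b^{4}: subtract (-\tfrac{7}{3}b)·g_4 from 4b^{4} - \tfrac{11}{3}b^{3} + \tfrac{14}{9}b^{2} - \tfrac{28}{27}b → 0
  remainder 0.

S(g_3,g_4): leading monomials are coprime, so the S-polynomial reduces to 0 (Buchberger's first criterion).
Every S-polynomial of the final basis reduces to 0, so we have a Gröbner basis.
Inter-reduce: drop elements whose leading term is divisible by another's, tail-reduce, and make monic.

G = {a + \tfrac{12}{7}b^{2} - \tfrac{11}{7}b + \tfrac{2}{3}, b^{3} - \tfrac{11}{12}b^{2} + \tfrac{7}{18}b - \tfrac{7}{27}}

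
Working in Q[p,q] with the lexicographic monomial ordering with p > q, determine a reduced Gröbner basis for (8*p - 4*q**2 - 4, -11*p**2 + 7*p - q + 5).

f_1 = 8*p - 4*q**2 - 4, LT = p.
f_2 = -11*p**2 + 7*p - q + 5, LT = p**2.

S(f_1,f_2): lcm = p**2. S = -1/2*p*q**2 + 3/22*p - 1/11*q + 5/11.
  leading term p*q**2: subtract (-1/16*q**2)·f_1 from -1/2*p*q**2 + 3/22*p - 1/11*q + 5/11 → 3/22*p - 1/4*q**4 - 1/4*q**2 - 1/11*q + 5/11
  leading term p: subtract (3/176)·f_1 from 3/22*p - 1/4*q**4 - 1/4*q**2 - 1/11*q + 5/11 → -1/4*q**4 - 2/11*q**2 - 1/11*q + 23/44
  leading term q**4: no divisor's leading term divides it; move -1/4*q**4 to the remainder.
  leading term q**2: no divisor's leading term divides it; move -2/11*q**2 to the remainder.
  leading term q: no divisor's leading term divides it; move -1/11*q to the remainder.
  leading term 1: no divisor's leading term divides it; move 23/44 to the remainder.
  remainder -1/4*q**4 - 2/11*q**2 - 1/11*q + 23/44 ≠ 0; add g_3 = -1/4*q**4 - 2/11*q**2 - 1/11*q + 23/44 to the basis.

The other S-polynomials (S(f_1,g_3), S(f_2,g_3)) all reduce to 0 modulo the current basis, so we have a Gröbner basis.
Inter-reduce: drop elements whose leading term is divisible by another's, tail-reduce, and make monic.

G = {p - 1/2*q**2 - 1/2, q**4 + 8/11*q**2 + 4/11*q - 23/11}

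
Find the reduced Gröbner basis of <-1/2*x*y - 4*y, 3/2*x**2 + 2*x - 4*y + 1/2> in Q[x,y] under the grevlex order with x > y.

f_1 = -1/2*x*y - 4*y, LT = x*y.
f_2 = 3/2*x**2 + 2*x - 4*y + 1/2, LT = x**2.

S(f_1,f_2): lcm = x**2*y. S = 20/3*x*y + 8/3*y**2 - 1/3*y.
  leading term x*y: subtract (-40/3)·f_1 from 20/3*x*y + 8/3*y**2 - 1/3*y → 8/3*y**2 - 161/3*y
  leading term y**2: no divisor's leading term divides it; move 8/3*y**2 to the remainder.
  leading term y: no divisor's leading term divides it; move -161/3*y to the remainder.
  remainder 8/3*y**2 - 161/3*y ≠ 0; add g_3 = 8/3*y**2 - 161/3*y to the basis.

The other S-polynomials (S(f_1,g_3), S(f_2,g_3)) all reduce to 0 modulo the current basis, so we have a Gröbner basis.

G = {x**2 + 4/3*x - 8/3*y + 1/3, x*y + 8*y, y**2 - 161/8*y}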